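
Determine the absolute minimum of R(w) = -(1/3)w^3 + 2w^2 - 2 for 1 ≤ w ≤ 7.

R'(w) = -w^2 + 4w, whose only zero in [1, 7] is w = 4.
Candidates: R(1) = -1/3; R(4) = 26/3; R(7) = -55/3.
So the minimum is R(7) = -55/3.

-55/3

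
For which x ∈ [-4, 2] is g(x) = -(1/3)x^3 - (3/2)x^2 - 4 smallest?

2

Differentiating, g'(x) = -x^2 - 3x; which vanishes at x = -3 and x = 0.
Candidates: g(-4) = -20/3; g(-3) = -17/2; g(0) = -4; g(2) = -38/3.
Hence the absolute minimum is -38/3 at x = 2.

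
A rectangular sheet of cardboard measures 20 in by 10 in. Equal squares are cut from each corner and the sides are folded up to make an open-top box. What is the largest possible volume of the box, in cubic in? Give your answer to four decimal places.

With cut size x, the volume is V(x) = x(20 − 2x)(10 − 2x) for 0 < x < 5.
V'(x) = 12x^2 − 120x + 200. Setting V'(x) = 0 gives x ≈ 2.1132 (the root in (0, 5)).
V''(x) = 24x − 120 is negative there, so this is the maximum; V ≈ 192.4501.

192.4501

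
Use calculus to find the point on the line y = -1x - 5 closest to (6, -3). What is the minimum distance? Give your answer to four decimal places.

Minimize D(x)^2 = (x - 6)^2 + (-x - 2)^2.
d/dx[D^2] = 2(x - 6) + 2·(-1)·(-x - 2) = 0 ⇒ x = 2.
Then y = -7 and the distance is √(32) ≈ 5.6569.

5.6569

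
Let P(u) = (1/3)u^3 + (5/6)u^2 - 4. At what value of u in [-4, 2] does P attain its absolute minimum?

-4

The derivative is u^2 + (5/3)u, which vanishes at u = -5/3 and u = 0.
Evaluating at the critical points and endpoints: P(-4) = -12, P(-5/3) = -523/162, P(0) = -4, P(2) = 2.
So the minimum is P(-4) = -12.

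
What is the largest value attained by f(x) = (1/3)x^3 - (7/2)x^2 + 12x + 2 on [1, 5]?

f'(x) = x^2 - 7x + 12, which vanishes at x = 3 and x = 4.
Candidates: f(1) = 65/6; f(3) = 31/2; f(4) = 46/3; f(5) = 97/6.
The maximum over the interval is 97/6, attained at x = 5.

97/6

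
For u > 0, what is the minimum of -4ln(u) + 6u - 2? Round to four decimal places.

g'(u) = -4/u + 6 = 0 gives u = 2/3.
g''(u) = 4/u², which is positive for u > 0, so this is a local minimum.
g(2/3) = -4·ln(2/3) + 4 - 2 ≈ 3.6219.

3.6219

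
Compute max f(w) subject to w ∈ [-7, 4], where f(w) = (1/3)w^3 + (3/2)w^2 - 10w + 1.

Differentiating, f'(w) = w^2 + 3w - 10; which vanishes at w = -5 and w = 2.
Candidates: f(-7) = 181/6, f(-5) = 281/6, f(2) = -31/3, f(4) = 19/3.
So the maximum is f(-5) = 281/6.

281/6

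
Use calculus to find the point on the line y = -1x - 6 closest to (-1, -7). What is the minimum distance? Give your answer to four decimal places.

Minimize D(x)^2 = (x + 1)^2 + (-x + 1)^2.
d/dx[D^2] = 2(x + 1) + 2·(-1)·(-x + 1) = 0 ⇒ x = 0.
Then y = -6 and the distance is √(2) ≈ 1.4142.

1.4142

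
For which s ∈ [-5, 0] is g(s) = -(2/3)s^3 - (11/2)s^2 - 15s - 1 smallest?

The derivative is -2s^2 - 11s - 15, which vanishes at s = -3 and s = -5/2.
Candidates: g(-5) = 119/6; g(-3) = 25/2; g(-5/2) = 301/24; g(0) = -1.
Hence the absolute minimum is -1 at s = 0.

0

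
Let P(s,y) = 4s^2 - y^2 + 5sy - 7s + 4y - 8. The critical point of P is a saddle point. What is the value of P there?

-173/41

∂P/∂s = 8s + 5y - 7 = 0 and ∂P/∂y = 5s - 2y + 4 = 0, so (s, y) = (-6/41, 67/41).
The Hessian has P_{ss} = 8, P_{yy} = -2, P_{sy} = 5, giving D = -41 < 0, so the point is a saddle point.
P(-6/41, 67/41) = -173/41.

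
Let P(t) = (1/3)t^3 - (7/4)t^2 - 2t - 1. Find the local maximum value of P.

Critical points: P'(t) = t^2 - (7/2)t - 2 vanishes at t = -1/2, 4.
P''(t) = 2t - 7/2. P''(-1/2) = -9/2 < 0 ⇒ local maximum; P''(4) = 9/2 > 0 ⇒ local minimum.
The local maximum is P(-1/2) = -23/48.

-23/48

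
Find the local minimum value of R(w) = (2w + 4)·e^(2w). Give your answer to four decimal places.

-0.0067

R'(w) = 2·e^(2w) + (2w + 4)·2·e^(2w) = (4w + 10)·e^(2w). Since e^(2w) > 0, the only critical point is w = -5/2.
R''(-5/2) has the same sign as 4 > 0, so this is a local minimum.
R(-5/2) = (-1)·e^(-5) ≈ -0.0067.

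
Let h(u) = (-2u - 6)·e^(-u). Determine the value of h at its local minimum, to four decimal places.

-14.7781

h'(u) = (-2)·e^(-u) + (-2u - 6)·(-1)·e^(-u) = (2u + 4)·e^(-u). Since e^(-u) > 0, the only critical point is u = -2.
h''(-2) has the same sign as 2 > 0, so this is a local minimum.
h(-2) = (-2)·e^(2) ≈ -14.7781.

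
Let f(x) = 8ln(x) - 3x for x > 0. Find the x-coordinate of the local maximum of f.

8/3

f'(x) = 8/x − 3 = 0 gives x = 8/3.
f''(x) = -8/x², which is negative for x > 0, so this is a local maximum.
f(8/3) = 8·ln(8/3) - 8 ≈ -0.1534.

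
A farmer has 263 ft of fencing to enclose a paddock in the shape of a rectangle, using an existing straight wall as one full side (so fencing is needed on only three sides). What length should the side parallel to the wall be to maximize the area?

263/2

Let the sides perpendicular to the wall have length x and the parallel side y, so 2x + y = 263 and the area is A = xy = x(263 − 2x).
A'(x) = 263 − 4x = 0 gives x = 263/4, and A''(x) = −4 < 0 confirms a maximum.
Then y = 263 − 2·263/4 = 263/2 and A = 69169/8.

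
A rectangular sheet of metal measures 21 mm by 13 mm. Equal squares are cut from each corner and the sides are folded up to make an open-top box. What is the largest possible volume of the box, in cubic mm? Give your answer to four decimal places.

With cut size x, the volume is V(x) = x(21 − 2x)(13 − 2x) for 0 < x < 6.5.
V'(x) = 12x^2 − 136x + 273. Setting V'(x) = 0 gives x ≈ 2.6071 (the root in (0, 6.5)).
V''(x) = 24x − 136 is negative there, so this is the maximum; V ≈ 320.4258.

320.4258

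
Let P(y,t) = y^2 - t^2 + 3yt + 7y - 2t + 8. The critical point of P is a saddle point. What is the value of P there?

101/13

∂P/∂y = 2y + 3t + 7 = 0 and ∂P/∂t = 3y - 2t - 2 = 0, so (y, t) = (-8/13, -25/13).
The Hessian has P_{yy} = 2, P_{tt} = -2, P_{yt} = 3, giving D = -13 < 0, so the point is a saddle point.
P(-8/13, -25/13) = 101/13.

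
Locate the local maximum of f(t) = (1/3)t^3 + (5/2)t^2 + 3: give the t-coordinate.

Critical points: f'(t) = t^2 + 5t vanishes at t = -5, 0.
Since f''(t) = 2t + 5, we get f''(-5) = -5 < 0 ⇒ local maximum; f''(0) = 5 > 0 ⇒ local minimum.
The local maximum is f(-5) = 143/6.

-5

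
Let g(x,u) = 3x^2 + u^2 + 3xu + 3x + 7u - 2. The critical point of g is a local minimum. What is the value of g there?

∂g/∂x = 6x + 3u + 3 = 0 and ∂g/∂u = 3x + 2u + 7 = 0, so (x, u) = (5, -11).
The Hessian has g_{xx} = 6, g_{uu} = 2, g_{xu} = 3, giving D = 3 > 0 with g_{xx} > 0, so the point is a local minimum.
g(5, -11) = -33.

-33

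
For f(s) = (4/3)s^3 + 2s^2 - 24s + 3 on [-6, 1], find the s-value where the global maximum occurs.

-3

Differentiating, f'(s) = 4s^2 + 4s - 24; whose only zero in [-6, 1] is s = -3.
Candidates: f(-6) = -69,  f(-3) = 57,  f(1) = -53/3.
So the maximum is f(-3) = 57.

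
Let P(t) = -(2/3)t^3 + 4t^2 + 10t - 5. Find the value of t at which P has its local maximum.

Critical points: P'(t) = -2t^2 + 8t + 10 vanishes at t = -1, 5.
P''(t) = -4t + 8. P''(-1) = 12 > 0 ⇒ local minimum; P''(5) = -12 < 0 ⇒ local maximum.
So the local maximum value is P(5) = 185/3.

5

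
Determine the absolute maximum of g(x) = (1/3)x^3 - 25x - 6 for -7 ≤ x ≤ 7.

232/3

g'(x) = x^2 - 25, which vanishes at x = -5 and x = 5.
Candidates: g(-7) = 164/3, g(-5) = 232/3, g(5) = -268/3, g(7) = -200/3.
The maximum over the interval is 232/3, attained at x = -5.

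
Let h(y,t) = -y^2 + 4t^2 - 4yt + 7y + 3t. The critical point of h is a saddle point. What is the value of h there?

271/32

∂h/∂y = -2y - 4t + 7 = 0 and ∂h/∂t = -4y + 8t + 3 = 0, so (y, t) = (17/8, 11/16).
The Hessian has h_{yy} = -2, h_{tt} = 8, h_{yt} = -4, giving D = -32 < 0, so the point is a saddle point.
h(17/8, 11/16) = 271/32.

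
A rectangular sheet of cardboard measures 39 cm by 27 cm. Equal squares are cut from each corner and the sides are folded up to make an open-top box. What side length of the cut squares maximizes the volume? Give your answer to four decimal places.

5.2337

With cut size x, the volume is V(x) = x(39 − 2x)(27 − 2x) for 0 < x < 13.5.
V'(x) = 12x^2 − 264x + 1053. Setting V'(x) = 0 gives x ≈ 5.2337 (the root in (0, 13.5)).
V''(x) = 24x − 264 is negative there, so this is the maximum; V ≈ 2468.8308.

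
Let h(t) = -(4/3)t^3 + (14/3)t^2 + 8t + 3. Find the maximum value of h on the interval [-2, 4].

The derivative is -4t^2 + (28/3)t + 8, which vanishes at t = -2/3 and t = 3.
Evaluating at the critical points and endpoints: h(-2) = 49/3,  h(-2/3) = 11/81,  h(3) = 33,  h(4) = 73/3.
So the maximum is h(3) = 33.

33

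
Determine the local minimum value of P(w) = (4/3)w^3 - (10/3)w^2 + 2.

P'(w) = 4w^2 - (20/3)w = 0 at w = 0, 5/3.
Second-derivative test with P''(w) = 8w - 20/3: P''(0) = -20/3 < 0 ⇒ local maximum; P''(5/3) = 20/3 > 0 ⇒ local minimum.
Thus P has its local minimum at w = 5/3, with value -88/81.

-88/81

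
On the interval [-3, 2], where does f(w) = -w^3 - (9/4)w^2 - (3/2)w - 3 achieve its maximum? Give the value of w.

-3

f'(w) = -3w^2 - (9/2)w - 3/2, which vanishes at w = -1 and w = -1/2.
Candidates: f(-3) = 33/4,  f(-1) = -11/4,  f(-1/2) = -43/16,  f(2) = -23.
Hence the absolute maximum is 33/4 at w = -3.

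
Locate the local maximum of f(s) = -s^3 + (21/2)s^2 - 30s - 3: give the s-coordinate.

5

Critical points: f'(s) = -3s^2 + 21s - 30 vanishes at s = 2, 5.
Second-derivative test with f''(s) = -6s + 21: f''(2) = 9 > 0 ⇒ local minimum; f''(5) = -9 < 0 ⇒ local maximum.
Thus f has its local maximum at s = 5, with value -31/2.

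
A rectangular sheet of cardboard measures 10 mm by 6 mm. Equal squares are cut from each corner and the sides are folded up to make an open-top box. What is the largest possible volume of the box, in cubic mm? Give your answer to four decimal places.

With cut size x, the volume is V(x) = x(10 − 2x)(6 − 2x) for 0 < x < 3.
V'(x) = 12x^2 − 64x + 60. Setting V'(x) = 0 gives x ≈ 1.2137 (the root in (0, 3)).
V''(x) = 24x − 64 is negative there, so this is the maximum; V ≈ 32.8353.

32.8353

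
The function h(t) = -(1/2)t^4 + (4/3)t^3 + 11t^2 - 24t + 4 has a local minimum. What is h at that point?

h'(t) = -2t^3 + 4t^2 + 22t - 24 = 0 at t = -3, 1, 4.
Second-derivative test with h''(t) = -6t^2 + 8t + 22: h''(-3) = -56 < 0 ⇒ local maximum; h''(1) = 24 > 0 ⇒ local minimum; h''(4) = -42 < 0 ⇒ local maximum.
So the local minimum value is h(1) = -49/6.

-49/6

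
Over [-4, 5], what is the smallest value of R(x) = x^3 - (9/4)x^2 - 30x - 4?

The derivative is 3x^2 - (9/2)x - 30, which vanishes at x = -5/2 and x = 4.
Candidates: R(-4) = 16, R(-5/2) = 661/16, R(4) = -96, R(5) = -341/4.
The minimum over the interval is -96, attained at x = 4.

-96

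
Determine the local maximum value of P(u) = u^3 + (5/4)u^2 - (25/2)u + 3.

Critical points: P'(u) = 3u^2 + (5/2)u - 25/2 vanishes at u = -5/2, 5/3.
Since P''(u) = 6u + 5/2, we get P''(-5/2) = -25/2 < 0 ⇒ local maximum; P''(5/3) = 25/2 > 0 ⇒ local minimum.
Thus P has its local maximum at u = -5/2, with value 423/16.

423/16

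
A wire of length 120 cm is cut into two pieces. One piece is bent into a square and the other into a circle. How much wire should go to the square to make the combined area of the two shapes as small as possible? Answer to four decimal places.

Let x be the length used for the square. Square side x/4; circle radius (120−x)/(2π).
A(x) = (x/4)² + π·((120−x)/(2π))² = x²/16 + (120−x)²/(4π) for 0 ≤ x ≤ 120. A'(x) = x/8 − (120−x)/(2π) = 0 gives x = 4·120/(π+4) ≈ 67.2119.
A'' = 1/8 + 1/(2π) > 0, so this gives the minimum combined area; x ≈ 67.2119 cm to the square.

67.2119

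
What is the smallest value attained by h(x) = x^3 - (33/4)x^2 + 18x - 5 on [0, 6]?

h'(x) = 3x^2 - (33/2)x + 18, which vanishes at x = 3/2 and x = 4.
Candidates: h(0) = -5; h(3/2) = 109/16; h(4) = -1; h(6) = 22.
The minimum over the interval is -5, attained at x = 0.

-5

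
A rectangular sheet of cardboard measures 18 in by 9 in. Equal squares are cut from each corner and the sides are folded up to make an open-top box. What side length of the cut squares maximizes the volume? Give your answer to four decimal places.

1.9019

With cut size x, the volume is V(x) = x(18 − 2x)(9 − 2x) for 0 < x < 4.5.
V'(x) = 12x^2 − 108x + 162. Setting V'(x) = 0 gives x ≈ 1.9019 (the root in (0, 4.5)).
V''(x) = 24x − 108 is negative there, so this is the maximum; V ≈ 140.2961.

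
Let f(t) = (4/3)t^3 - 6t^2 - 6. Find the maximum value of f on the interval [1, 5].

The derivative is 4t^2 - 12t, whose only zero in [1, 5] is t = 3.
Evaluating at the critical points and endpoints: f(1) = -32/3, f(3) = -24, f(5) = 32/3.
So the maximum is f(5) = 32/3.

32/3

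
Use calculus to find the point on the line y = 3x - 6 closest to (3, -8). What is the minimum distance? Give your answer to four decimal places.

Minimize D(x)^2 = (x - 3)^2 + (3x + 2)^2.
d/dx[D^2] = 2(x - 3) + 2·3·(3x + 2) = 0 ⇒ x = -3/10.
Then y = -69/10 and the distance is √(121/10) ≈ 3.4785.

3.4785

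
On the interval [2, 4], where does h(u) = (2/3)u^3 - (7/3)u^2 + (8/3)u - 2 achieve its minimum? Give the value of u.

h'(u) = 2u^2 - (14/3)u + 8/3, which has no zeros in [2, 4].
Candidates: h(2) = -2/3,  h(4) = 14.
So the minimum is h(2) = -2/3.

2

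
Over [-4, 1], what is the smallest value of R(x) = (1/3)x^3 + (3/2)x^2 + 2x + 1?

Differentiating, R'(x) = x^2 + 3x + 2; which vanishes at x = -2 and x = -1.
Evaluating at the critical points and endpoints: R(-4) = -13/3,  R(-2) = 1/3,  R(-1) = 1/6,  R(1) = 29/6.
So the minimum is R(-4) = -13/3.

-13/3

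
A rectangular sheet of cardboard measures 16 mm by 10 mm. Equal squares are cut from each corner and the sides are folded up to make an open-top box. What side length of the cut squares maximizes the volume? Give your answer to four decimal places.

2.0000

With cut size x, the volume is V(x) = x(16 − 2x)(10 − 2x) for 0 < x < 5.
V'(x) = 12x^2 − 104x + 160. Setting V'(x) = 0 gives x ≈ 2.0000 (the root in (0, 5)).
V''(x) = 24x − 104 is negative there, so this is the maximum; V ≈ 144.0000.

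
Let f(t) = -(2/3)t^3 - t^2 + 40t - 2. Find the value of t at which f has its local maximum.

4

Critical points: f'(t) = -2t^2 - 2t + 40 vanishes at t = -5, 4.
Since f''(t) = -4t - 2, we get f''(-5) = 18 > 0 ⇒ local minimum; f''(4) = -18 < 0 ⇒ local maximum.
Thus f has its local maximum at t = 4, with value 298/3.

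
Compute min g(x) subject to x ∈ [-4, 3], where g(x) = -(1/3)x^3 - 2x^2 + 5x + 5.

Differentiating, g'(x) = -x^2 - 4x + 5; whose only zero in [-4, 3] is x = 1.
Evaluating at the critical points and endpoints: g(-4) = -77/3,  g(1) = 23/3,  g(3) = -7.
Hence the absolute minimum is -77/3 at x = -4.

-77/3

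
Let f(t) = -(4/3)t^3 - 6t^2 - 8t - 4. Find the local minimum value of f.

Critical points: f'(t) = -4t^2 - 12t - 8 vanishes at t = -2, -1.
Since f''(t) = -8t - 12, we get f''(-2) = 4 > 0 ⇒ local minimum; f''(-1) = -4 < 0 ⇒ local maximum.
Thus f has its local minimum at t = -2, with value -4/3.

-4/3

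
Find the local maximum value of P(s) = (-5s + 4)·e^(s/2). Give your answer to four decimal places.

Differentiating with the product rule gives P'(s) = (-(5/2)s - 3)·e^(s/2). Since e^(s/2) > 0, the only critical point is s = -6/5.
P''(-6/5) has the same sign as -5/2 < 0, so this is a local maximum.
P(-6/5) = (10)·e^(-3/5) ≈ 5.4881.

5.4881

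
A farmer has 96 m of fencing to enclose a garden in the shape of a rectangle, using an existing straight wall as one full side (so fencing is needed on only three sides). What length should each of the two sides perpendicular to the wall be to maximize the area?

24

Let the sides perpendicular to the wall have length x and the parallel side y, so 2x + y = 96 and the area is A = xy = x(96 − 2x).
A'(x) = 96 − 4x = 0 gives x = 24, and A''(x) = −4 < 0 confirms a maximum.
Then y = 96 − 2·24 = 48 and A = 1152.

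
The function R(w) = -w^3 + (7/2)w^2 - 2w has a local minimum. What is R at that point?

R'(w) = -3w^2 + 7w - 2 = 0 at w = 1/3, 2.
Since R''(w) = -6w + 7, we get R''(1/3) = 5 > 0 ⇒ local minimum; R''(2) = -5 < 0 ⇒ local maximum.
So the local minimum value is R(1/3) = -17/54.

-17/54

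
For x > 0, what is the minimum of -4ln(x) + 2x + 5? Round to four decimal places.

6.2274

f'(x) = -4/x + 2 = 0 gives x = 2.
f''(x) = 4/x², which is positive for x > 0, so this is a local minimum.
f(2) = -4·ln(2) + 4 + 5 ≈ 6.2274.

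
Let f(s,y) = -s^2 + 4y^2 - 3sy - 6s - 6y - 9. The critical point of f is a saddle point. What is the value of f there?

∂f/∂s = -2s - 3y - 6 = 0 and ∂f/∂y = -3s + 8y - 6 = 0, so (s, y) = (-66/25, -6/25).
The Hessian has f_{ss} = -2, f_{yy} = 8, f_{sy} = -3, giving D = -25 < 0, so the point is a saddle point.
f(-66/25, -6/25) = -9/25.

-9/25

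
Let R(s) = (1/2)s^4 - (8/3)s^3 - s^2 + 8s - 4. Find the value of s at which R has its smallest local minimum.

R'(s) = 2s^3 - 8s^2 - 2s + 8. Setting R'(s) = 0 gives s ∈ {-1, 1, 4}.
R''(s) = 6s^2 - 16s - 2. R''(-1) = 20 > 0 ⇒ local minimum; R''(1) = -12 < 0 ⇒ local maximum; R''(4) = 30 > 0 ⇒ local minimum.
The smallest local minimum is R(4) = -92/3.

4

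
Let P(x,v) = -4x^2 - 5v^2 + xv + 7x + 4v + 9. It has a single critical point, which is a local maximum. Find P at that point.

∂P/∂x = -8x + v + 7 = 0 and ∂P/∂v = x - 10v + 4 = 0, so (x, v) = (74/79, 39/79).
The Hessian has P_{xx} = -8, P_{vv} = -10, P_{xv} = 1, giving D = 79 > 0 with P_{xx} < 0, so the point is a local maximum.
P(74/79, 39/79) = 1048/79.

1048/79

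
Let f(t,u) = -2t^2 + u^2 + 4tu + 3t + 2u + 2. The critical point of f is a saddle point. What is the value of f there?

25/24

∂f/∂t = -4t + 4u + 3 = 0 and ∂f/∂u = 4t + 2u + 2 = 0, so (t, u) = (-1/12, -5/6).
The Hessian has f_{tt} = -4, f_{uu} = 2, f_{tu} = 4, giving D = -24 < 0, so the point is a saddle point.
f(-1/12, -5/6) = 25/24.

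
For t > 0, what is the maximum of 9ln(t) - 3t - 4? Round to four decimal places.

-3.1125

f'(t) = 9/t − 3 = 0 gives t = 3.
f''(t) = -9/t², which is negative for t > 0, so this is a local maximum.
f(3) = 9·ln(3) - 9 - 4 ≈ -3.1125.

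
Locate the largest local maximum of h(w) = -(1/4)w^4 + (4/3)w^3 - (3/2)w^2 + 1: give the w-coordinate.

h'(w) = -w^3 + 4w^2 - 3w = 0 at w = 0, 1, 3.
Since h''(w) = -3w^2 + 8w - 3, we get h''(0) = -3 < 0 ⇒ local maximum; h''(1) = 2 > 0 ⇒ local minimum; h''(3) = -6 < 0 ⇒ local maximum.
The largest local maximum is h(3) = 13/4.

3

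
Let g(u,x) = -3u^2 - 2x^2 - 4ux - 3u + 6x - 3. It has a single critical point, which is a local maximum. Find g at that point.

87/4

∂g/∂u = -6u - 4x - 3 = 0 and ∂g/∂x = -4u - 4x + 6 = 0, so (u, x) = (-9/2, 6).
The Hessian has g_{uu} = -6, g_{xx} = -4, g_{ux} = -4, giving D = 8 > 0 with g_{uu} < 0, so the point is a local maximum.
g(-9/2, 6) = 87/4.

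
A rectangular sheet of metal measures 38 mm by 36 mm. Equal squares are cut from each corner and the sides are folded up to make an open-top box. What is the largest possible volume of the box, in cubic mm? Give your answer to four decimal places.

With cut size x, the volume is V(x) = x(38 − 2x)(36 − 2x) for 0 < x < 18.
V'(x) = 12x^2 − 296x + 1368. Setting V'(x) = 0 gives x ≈ 6.1599 (the root in (0, 18)).
V''(x) = 24x − 296 is negative there, so this is the maximum; V ≈ 3745.9108.

3745.9108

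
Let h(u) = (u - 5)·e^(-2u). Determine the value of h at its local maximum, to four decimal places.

0.0000

h'(u) = 1·e^(-2u) + (u - 5)·(-2)·e^(-2u) = (-2u + 11)·e^(-2u). Since e^(-2u) > 0, the only critical point is u = 11/2.
h''(11/2) has the same sign as -2 < 0, so this is a local maximum.
h(11/2) = (1/2)·e^(-11) ≈ 0.0000.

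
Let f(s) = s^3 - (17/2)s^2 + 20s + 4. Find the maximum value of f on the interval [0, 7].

f'(s) = 3s^2 - 17s + 20, which vanishes at s = 5/3 and s = 4.
Evaluating at the critical points and endpoints: f(0) = 4; f(5/3) = 991/54; f(4) = 12; f(7) = 141/2.
So the maximum is f(7) = 141/2.

141/2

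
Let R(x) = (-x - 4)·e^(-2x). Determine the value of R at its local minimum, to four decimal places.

-548.3166

Differentiating with the product rule gives R'(x) = (2x + 7)·e^(-2x). Since e^(-2x) > 0, the only critical point is x = -7/2.
R''(-7/2) has the same sign as 2 > 0, so this is a local minimum.
R(-7/2) = (-1/2)·e^(7) ≈ -548.3166.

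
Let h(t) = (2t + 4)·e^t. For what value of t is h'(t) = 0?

-3

h'(t) = 2·e^t + (2t + 4)·1·e^t = (2t + 6)·e^t. Since e^t > 0, the only critical point is t = -3.
h''(-3) has the same sign as 2 > 0, so this is a local minimum.
h(-3) = (-2)·e^(-3) ≈ -0.0996.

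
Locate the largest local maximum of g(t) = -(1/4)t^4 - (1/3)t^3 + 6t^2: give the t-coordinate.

g'(t) = -t^3 - t^2 + 12t. Setting g'(t) = 0 gives t ∈ {-4, 0, 3}.
g''(t) = -3t^2 - 2t + 12. g''(-4) = -28 < 0 ⇒ local maximum; g''(0) = 12 > 0 ⇒ local minimum; g''(3) = -21 < 0 ⇒ local maximum.
So the largest local maximum value is g(-4) = 160/3.

-4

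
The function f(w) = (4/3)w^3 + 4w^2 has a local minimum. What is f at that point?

0

f'(w) = 4w^2 + 8w = 0 at w = -2, 0.
f''(w) = 8w + 8. f''(-2) = -8 < 0 ⇒ local maximum; f''(0) = 8 > 0 ⇒ local minimum.
So the local minimum value is f(0) = 0.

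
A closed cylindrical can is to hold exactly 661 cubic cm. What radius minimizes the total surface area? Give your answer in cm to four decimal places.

4.7207

With radius r and height h, πr²h = 661 so h = 661/(πr²), and S(r) = 2πr² + 2πrh = 2πr² + 2·661/r.
S'(r) = 4πr − 2·661/r² = 0 ⇒ r³ = 661/(2π), so r ≈ 4.7207 and h = 2r ≈ 9.4414.
S''(r) = 4π + 4·661/r³ > 0, so this is the minimum; S ≈ 420.0641.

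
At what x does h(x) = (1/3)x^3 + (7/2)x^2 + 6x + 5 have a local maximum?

-6

h'(x) = x^2 + 7x + 6. Setting h'(x) = 0 gives x ∈ {-6, -1}.
Second-derivative test with h''(x) = 2x + 7: h''(-6) = -5 < 0 ⇒ local maximum; h''(-1) = 5 > 0 ⇒ local minimum.
So the local maximum value is h(-6) = 23.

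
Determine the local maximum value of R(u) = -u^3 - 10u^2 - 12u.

Critical points: R'(u) = -3u^2 - 20u - 12 vanishes at u = -6, -2/3.
R''(u) = -6u - 20. R''(-6) = 16 > 0 ⇒ local minimum; R''(-2/3) = -16 < 0 ⇒ local maximum.
So the local maximum value is R(-2/3) = 104/27.

104/27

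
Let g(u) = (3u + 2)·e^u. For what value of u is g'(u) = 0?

-5/3

By the product rule, g'(u) = (3u + 5)·e^u. Since e^u > 0, the only critical point is u = -5/3.
g''(-5/3) has the same sign as 3 > 0, so this is a local minimum.
g(-5/3) = (-3)·e^(-5/3) ≈ -0.5666.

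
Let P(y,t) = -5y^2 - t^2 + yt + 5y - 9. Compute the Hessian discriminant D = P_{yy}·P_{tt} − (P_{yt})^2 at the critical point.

19

∂P/∂y = -10y + t + 5 = 0 and ∂P/∂t = y - 2t = 0, so (y, t) = (10/19, 5/19).
The Hessian has P_{yy} = -10, P_{tt} = -2, P_{yt} = 1, giving D = 19 > 0 with P_{yy} < 0, so the point is a local maximum.
D = (-10)·(-2) − (1)^2 = 19.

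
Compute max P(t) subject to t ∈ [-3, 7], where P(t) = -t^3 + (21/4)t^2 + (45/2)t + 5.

P'(t) = -3t^2 + (21/2)t + 45/2, which vanishes at t = -3/2 and t = 5.
Candidates: P(-3) = 47/4,  P(-3/2) = -217/16,  P(5) = 495/4,  P(7) = 307/4.
Hence the absolute maximum is 495/4 at t = 5.

495/4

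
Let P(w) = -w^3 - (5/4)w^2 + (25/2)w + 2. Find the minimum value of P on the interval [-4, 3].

P'(w) = -3w^2 - (5/2)w + 25/2, which vanishes at w = -5/2 and w = 5/3.
Compare values at every candidate in [-4, 3]: P(-4) = -4; P(-5/2) = -343/16; P(5/3) = 1591/108; P(3) = 5/4.
So the minimum is P(-5/2) = -343/16.

-343/16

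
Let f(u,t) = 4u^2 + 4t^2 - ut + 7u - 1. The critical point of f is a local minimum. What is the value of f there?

∂f/∂u = 8u - t + 7 = 0 and ∂f/∂t = -u + 8t = 0, so (u, t) = (-8/9, -1/9).
The Hessian has f_{uu} = 8, f_{tt} = 8, f_{ut} = -1, giving D = 63 > 0 with f_{uu} > 0, so the point is a local minimum.
f(-8/9, -1/9) = -37/9.

-37/9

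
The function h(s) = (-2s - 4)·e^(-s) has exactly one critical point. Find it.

-1

h'(s) = (-2)·e^(-s) + (-2s - 4)·(-1)·e^(-s) = (2s + 2)·e^(-s). Since e^(-s) > 0, the only critical point is s = -1.
h''(-1) has the same sign as 2 > 0, so this is a local minimum.
h(-1) = (-2)·e^(1) ≈ -5.4366.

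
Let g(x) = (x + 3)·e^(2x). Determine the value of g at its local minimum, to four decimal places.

-0.0005

Differentiating with the product rule gives g'(x) = (2x + 7)·e^(2x). Since e^(2x) > 0, the only critical point is x = -7/2.
g''(-7/2) has the same sign as 2 > 0, so this is a local minimum.
g(-7/2) = (-1/2)·e^(-7) ≈ -0.0005.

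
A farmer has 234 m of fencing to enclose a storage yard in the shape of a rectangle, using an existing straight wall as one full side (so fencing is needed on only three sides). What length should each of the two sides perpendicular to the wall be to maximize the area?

117/2

Let the sides perpendicular to the wall have length x and the parallel side y, so 2x + y = 234 and the area is A = xy = x(234 − 2x).
A'(x) = 234 − 4x = 0 gives x = 117/2, and A''(x) = −4 < 0 confirms a maximum.
Then y = 234 − 2·117/2 = 117 and A = 13689/2.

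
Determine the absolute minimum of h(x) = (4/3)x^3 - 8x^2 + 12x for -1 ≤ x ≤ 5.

Differentiating, h'(x) = 4x^2 - 16x + 12; which vanishes at x = 1 and x = 3.
Compare values at every candidate in [-1, 5]: h(-1) = -64/3,  h(1) = 16/3,  h(3) = 0,  h(5) = 80/3.
So the minimum is h(-1) = -64/3.

-64/3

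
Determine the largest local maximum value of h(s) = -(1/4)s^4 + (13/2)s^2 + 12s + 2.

h'(s) = -s^3 + 13s + 12 = 0 at s = -3, -1, 4.
h''(s) = -3s^2 + 13. h''(-3) = -14 < 0 ⇒ local maximum; h''(-1) = 10 > 0 ⇒ local minimum; h''(4) = -35 < 0 ⇒ local maximum.
Thus h has its largest local maximum at s = 4, with value 90.

90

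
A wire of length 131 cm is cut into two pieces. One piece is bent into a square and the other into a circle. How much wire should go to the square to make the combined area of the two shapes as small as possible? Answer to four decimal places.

73.3730

Let x be the length used for the square. Square side x/4; circle radius (131−x)/(2π).
A(x) = (x/4)² + π·((131−x)/(2π))² = x²/16 + (131−x)²/(4π) for 0 ≤ x ≤ 131. A'(x) = x/8 − (131−x)/(2π) = 0 gives x = 4·131/(π+4) ≈ 73.3730.
A'' = 1/8 + 1/(2π) > 0, so this gives the minimum combined area; x ≈ 73.3730 cm to the square.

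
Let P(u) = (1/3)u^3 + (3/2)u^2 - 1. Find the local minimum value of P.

-1

P'(u) = u^2 + 3u. Setting P'(u) = 0 gives u ∈ {-3, 0}.
P''(u) = 2u + 3. P''(-3) = -3 < 0 ⇒ local maximum; P''(0) = 3 > 0 ⇒ local minimum.
So the local minimum value is P(0) = -1.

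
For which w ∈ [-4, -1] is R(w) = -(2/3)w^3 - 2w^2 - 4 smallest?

-2

Differentiating, R'(w) = -2w^2 - 4w; whose only zero in [-4, -1] is w = -2.
Evaluating at the critical points and endpoints: R(-4) = 20/3, R(-2) = -20/3, R(-1) = -16/3.
Hence the absolute minimum is -20/3 at w = -2.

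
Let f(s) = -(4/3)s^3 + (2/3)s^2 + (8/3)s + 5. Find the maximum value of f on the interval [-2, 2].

f'(s) = -4s^2 + (4/3)s + 8/3, which vanishes at s = -2/3 and s = 1.
Evaluating at the critical points and endpoints: f(-2) = 13; f(-2/3) = 317/81; f(1) = 7; f(2) = 7/3.
So the maximum is f(-2) = 13.

13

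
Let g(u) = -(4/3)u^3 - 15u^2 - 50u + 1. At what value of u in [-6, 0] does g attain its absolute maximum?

Differentiating, g'(u) = -4u^2 - 30u - 50; which vanishes at u = -5 and u = -5/2.
Evaluating at the critical points and endpoints: g(-6) = 49; g(-5) = 128/3; g(-5/2) = 637/12; g(0) = 1.
So the maximum is g(-5/2) = 637/12.

-5/2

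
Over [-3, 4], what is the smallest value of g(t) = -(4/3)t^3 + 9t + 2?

-142/3

g'(t) = -4t^2 + 9, which vanishes at t = -3/2 and t = 3/2.
Evaluating at the critical points and endpoints: g(-3) = 11; g(-3/2) = -7; g(3/2) = 11; g(4) = -142/3.
The minimum over the interval is -142/3, attained at t = 4.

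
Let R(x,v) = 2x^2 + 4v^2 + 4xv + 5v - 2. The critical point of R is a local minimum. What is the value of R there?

-41/8

∂R/∂x = 4x + 4v = 0 and ∂R/∂v = 4x + 8v + 5 = 0, so (x, v) = (5/4, -5/4).
The Hessian has R_{xx} = 4, R_{vv} = 8, R_{xv} = 4, giving D = 16 > 0 with R_{xx} > 0, so the point is a local minimum.
R(5/4, -5/4) = -41/8.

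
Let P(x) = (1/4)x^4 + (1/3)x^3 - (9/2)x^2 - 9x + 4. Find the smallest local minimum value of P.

-137/4

Critical points: P'(x) = x^3 + x^2 - 9x - 9 vanishes at x = -3, -1, 3.
Second-derivative test with P''(x) = 3x^2 + 2x - 9: P''(-3) = 12 > 0 ⇒ local minimum; P''(-1) = -8 < 0 ⇒ local maximum; P''(3) = 24 > 0 ⇒ local minimum.
So the smallest local minimum value is P(3) = -137/4.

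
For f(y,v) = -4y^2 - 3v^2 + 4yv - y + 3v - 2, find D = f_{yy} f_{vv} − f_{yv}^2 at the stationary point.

∂f/∂y = -8y + 4v - 1 = 0 and ∂f/∂v = 4y - 6v + 3 = 0, so (y, v) = (3/16, 5/8).
The Hessian has f_{yy} = -8, f_{vv} = -6, f_{yv} = 4, giving D = 32 > 0 with f_{yy} < 0, so the point is a local maximum.
D = (-8)·(-6) − (4)^2 = 32.

32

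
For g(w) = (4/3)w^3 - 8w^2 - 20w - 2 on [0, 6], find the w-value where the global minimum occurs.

Differentiating, g'(w) = 4w^2 - 16w - 20; whose only zero in [0, 6] is w = 5.
Evaluating at the critical points and endpoints: g(0) = -2, g(5) = -406/3, g(6) = -122.
So the minimum is g(5) = -406/3.

5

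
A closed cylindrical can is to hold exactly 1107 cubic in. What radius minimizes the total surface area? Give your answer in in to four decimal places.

5.6060

With radius r and height h, πr²h = 1107 so h = 1107/(πr²), and S(r) = 2πr² + 2πrh = 2πr² + 2·1107/r.
S'(r) = 4πr − 2·1107/r² = 0 ⇒ r³ = 1107/(2π), so r ≈ 5.6060 and h = 2r ≈ 11.2121.
S''(r) = 4π + 4·1107/r³ > 0, so this is the minimum; S ≈ 592.3971.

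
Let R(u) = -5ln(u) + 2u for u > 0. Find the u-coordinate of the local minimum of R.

5/2

R'(u) = -5/u + 2 = 0 gives u = 5/2.
R''(u) = 5/u², which is positive for u > 0, so this is a local minimum.
R(5/2) = -5·ln(5/2) + 5 ≈ 0.4185.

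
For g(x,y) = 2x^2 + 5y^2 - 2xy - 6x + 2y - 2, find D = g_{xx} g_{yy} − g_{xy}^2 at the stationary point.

∂g/∂x = 4x - 2y - 6 = 0 and ∂g/∂y = -2x + 10y + 2 = 0, so (x, y) = (14/9, 1/9).
The Hessian has g_{xx} = 4, g_{yy} = 10, g_{xy} = -2, giving D = 36 > 0 with g_{xx} > 0, so the point is a local minimum.
D = (4)·(10) − (-2)^2 = 36.

36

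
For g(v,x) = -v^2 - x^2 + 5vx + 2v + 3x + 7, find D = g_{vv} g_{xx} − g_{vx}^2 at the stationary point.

∂g/∂v = -2v + 5x + 2 = 0 and ∂g/∂x = 5v - 2x + 3 = 0, so (v, x) = (-19/21, -16/21).
The Hessian has g_{vv} = -2, g_{xx} = -2, g_{vx} = 5, giving D = -21 < 0, so the point is a saddle point.
D = (-2)·(-2) − (5)^2 = -21.

-21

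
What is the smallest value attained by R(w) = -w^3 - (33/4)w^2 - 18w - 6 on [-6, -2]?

-2

Differentiating, R'(w) = -3w^2 - (33/2)w - 18; whose only zero in [-6, -2] is w = -4.
Evaluating at the critical points and endpoints: R(-6) = 21; R(-4) = -2; R(-2) = 5.
The minimum over the interval is -2, attained at w = -4.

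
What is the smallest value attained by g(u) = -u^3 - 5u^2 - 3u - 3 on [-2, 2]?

-37

g'(u) = -3u^2 - 10u - 3, whose only zero in [-2, 2] is u = -1/3.
Evaluating at the critical points and endpoints: g(-2) = -9; g(-1/3) = -68/27; g(2) = -37.
Hence the absolute minimum is -37 at u = 2.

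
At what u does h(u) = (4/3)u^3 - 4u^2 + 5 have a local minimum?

2

Critical points: h'(u) = 4u^2 - 8u vanishes at u = 0, 2.
h''(u) = 8u - 8. h''(0) = -8 < 0 ⇒ local maximum; h''(2) = 8 > 0 ⇒ local minimum.
The local minimum is h(2) = -1/3.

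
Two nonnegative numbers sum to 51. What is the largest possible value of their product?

With x + y = 51, the product is P(x) = x(51 − x).
P'(x) = 51 − 2x = 0 gives x = 51/2; P'' = −2 < 0, so this is the maximum.
P = 51/2·51/2 = 2601/4.

2601/4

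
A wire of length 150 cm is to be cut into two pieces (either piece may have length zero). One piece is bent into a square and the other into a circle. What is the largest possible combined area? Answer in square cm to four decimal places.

1790.4931

Let x be the length used for the square. Square side x/4; circle radius (150−x)/(2π).
A(x) = (x/4)² + π·((150−x)/(2π))² = x²/16 + (150−x)²/(4π) for 0 ≤ x ≤ 150. A'(x) = x/8 − (150−x)/(2π) = 0 gives x = 4·150/(π+4) ≈ 84.0149.
A'' > 0, so the interior critical point is a minimum; the maximum is at an endpoint. A(0) = 1790.4931 and A(150) = 1406.2500, so the largest area is 1790.4931.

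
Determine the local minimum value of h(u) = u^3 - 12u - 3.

-19

Critical points: h'(u) = 3u^2 - 12 vanishes at u = -2, 2.
h''(u) = 6u. h''(-2) = -12 < 0 ⇒ local maximum; h''(2) = 12 > 0 ⇒ local minimum.
Thus h has its local minimum at u = 2, with value -19.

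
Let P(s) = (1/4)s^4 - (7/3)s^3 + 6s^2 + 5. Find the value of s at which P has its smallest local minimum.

0

P'(s) = s^3 - 7s^2 + 12s = 0 at s = 0, 3, 4.
P''(s) = 3s^2 - 14s + 12. P''(0) = 12 > 0 ⇒ local minimum; P''(3) = -3 < 0 ⇒ local maximum; P''(4) = 4 > 0 ⇒ local minimum.
The smallest local minimum is P(0) = 5.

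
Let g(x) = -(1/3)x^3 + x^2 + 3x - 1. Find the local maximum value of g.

g'(x) = -x^2 + 2x + 3. Setting g'(x) = 0 gives x ∈ {-1, 3}.
g''(x) = -2x + 2. g''(-1) = 4 > 0 ⇒ local minimum; g''(3) = -4 < 0 ⇒ local maximum.
The local maximum is g(3) = 8.

8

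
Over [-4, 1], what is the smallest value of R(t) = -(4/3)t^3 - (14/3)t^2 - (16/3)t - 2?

The derivative is -4t^2 - (28/3)t - 16/3, which vanishes at t = -4/3 and t = -1.
Candidates: R(-4) = 30; R(-4/3) = -2/81; R(-1) = 0; R(1) = -40/3.
The minimum over the interval is -40/3, attained at t = 1.

-40/3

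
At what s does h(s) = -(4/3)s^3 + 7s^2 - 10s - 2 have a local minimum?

h'(s) = -4s^2 + 14s - 10 = 0 at s = 1, 5/2.
Since h''(s) = -8s + 14, we get h''(1) = 6 > 0 ⇒ local minimum; h''(5/2) = -6 < 0 ⇒ local maximum.
The local minimum is h(1) = -19/3.

1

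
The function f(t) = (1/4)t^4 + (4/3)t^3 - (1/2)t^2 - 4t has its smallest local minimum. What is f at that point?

Critical points: f'(t) = t^3 + 4t^2 - t - 4 vanishes at t = -4, -1, 1.
f''(t) = 3t^2 + 8t - 1. f''(-4) = 15 > 0 ⇒ local minimum; f''(-1) = -6 < 0 ⇒ local maximum; f''(1) = 10 > 0 ⇒ local minimum.
Thus f has its smallest local minimum at t = -4, with value -40/3.

-40/3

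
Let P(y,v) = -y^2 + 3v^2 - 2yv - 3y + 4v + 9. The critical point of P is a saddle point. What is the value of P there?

131/16

∂P/∂y = -2y - 2v - 3 = 0 and ∂P/∂v = -2y + 6v + 4 = 0, so (y, v) = (-5/8, -7/8).
The Hessian has P_{yy} = -2, P_{vv} = 6, P_{yv} = -2, giving D = -16 < 0, so the point is a saddle point.
P(-5/8, -7/8) = 131/16.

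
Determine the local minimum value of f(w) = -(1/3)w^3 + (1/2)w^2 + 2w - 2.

f'(w) = -w^2 + w + 2 = 0 at w = -1, 2.
Second-derivative test with f''(w) = -2w + 1: f''(-1) = 3 > 0 ⇒ local minimum; f''(2) = -3 < 0 ⇒ local maximum.
The local minimum is f(-1) = -19/6.

-19/6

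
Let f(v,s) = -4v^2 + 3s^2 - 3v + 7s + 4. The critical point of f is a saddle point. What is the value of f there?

∂f/∂v = -8v - 3 = 0 and ∂f/∂s = 6s + 7 = 0, so (v, s) = (-3/8, -7/6).
The Hessian has f_{vv} = -8, f_{ss} = 6, f_{vs} = 0, giving D = -48 < 0, so the point is a saddle point.
f(-3/8, -7/6) = 23/48.

23/48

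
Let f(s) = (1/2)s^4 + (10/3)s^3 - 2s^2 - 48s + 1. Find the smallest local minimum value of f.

-205/3

Critical points: f'(s) = 2s^3 + 10s^2 - 4s - 48 vanishes at s = -4, -3, 2.
Second-derivative test with f''(s) = 6s^2 + 20s - 4: f''(-4) = 12 > 0 ⇒ local minimum; f''(-3) = -10 < 0 ⇒ local maximum; f''(2) = 60 > 0 ⇒ local minimum.
Thus f has its smallest local minimum at s = 2, with value -205/3.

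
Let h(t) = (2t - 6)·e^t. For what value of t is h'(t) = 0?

2

Differentiating with the product rule gives h'(t) = (2t - 4)·e^t. Since e^t > 0, the only critical point is t = 2.
h''(2) has the same sign as 2 > 0, so this is a local minimum.
h(2) = (-2)·e^(2) ≈ -14.7781.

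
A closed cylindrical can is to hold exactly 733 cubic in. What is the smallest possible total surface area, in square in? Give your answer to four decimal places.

450.0394

With radius r and height h, πr²h = 733 so h = 733/(πr²), and S(r) = 2πr² + 2πrh = 2πr² + 2·733/r.
S'(r) = 4πr − 2·733/r² = 0 ⇒ r³ = 733/(2π), so r ≈ 4.8862 and h = 2r ≈ 9.7725.
S''(r) = 4π + 4·733/r³ > 0, so this is the minimum; S ≈ 450.0394.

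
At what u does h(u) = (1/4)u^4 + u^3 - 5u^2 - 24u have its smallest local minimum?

h'(u) = u^3 + 3u^2 - 10u - 24. Setting h'(u) = 0 gives u ∈ {-4, -2, 3}.
Second-derivative test with h''(u) = 3u^2 + 6u - 10: h''(-4) = 14 > 0 ⇒ local minimum; h''(-2) = -10 < 0 ⇒ local maximum; h''(3) = 35 > 0 ⇒ local minimum.
So the smallest local minimum value is h(3) = -279/4.

3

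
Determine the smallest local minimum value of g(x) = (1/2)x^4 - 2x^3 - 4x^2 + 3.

-61

g'(x) = 2x^3 - 6x^2 - 8x = 0 at x = -1, 0, 4.
g''(x) = 6x^2 - 12x - 8. g''(-1) = 10 > 0 ⇒ local minimum; g''(0) = -8 < 0 ⇒ local maximum; g''(4) = 40 > 0 ⇒ local minimum.
The smallest local minimum is g(4) = -61.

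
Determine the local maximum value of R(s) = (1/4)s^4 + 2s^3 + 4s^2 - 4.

0

R'(s) = s^3 + 6s^2 + 8s. Setting R'(s) = 0 gives s ∈ {-4, -2, 0}.
R''(s) = 3s^2 + 12s + 8. R''(-4) = 8 > 0 ⇒ local minimum; R''(-2) = -4 < 0 ⇒ local maximum; R''(0) = 8 > 0 ⇒ local minimum.
The local maximum is R(-2) = 0.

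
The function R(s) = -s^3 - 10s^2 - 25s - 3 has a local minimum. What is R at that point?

Critical points: R'(s) = -3s^2 - 20s - 25 vanishes at s = -5, -5/3.
Second-derivative test with R''(s) = -6s - 20: R''(-5) = 10 > 0 ⇒ local minimum; R''(-5/3) = -10 < 0 ⇒ local maximum.
So the local minimum value is R(-5) = -3.

-3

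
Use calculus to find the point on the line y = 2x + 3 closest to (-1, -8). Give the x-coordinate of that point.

Minimize D(x)^2 = (x + 1)^2 + (2x + 11)^2.
d/dx[D^2] = 2(x + 1) + 2·2·(2x + 11) = 0 ⇒ x = -23/5.
Then y = -31/5 and the distance is √(81/5) ≈ 4.0249.

-23/5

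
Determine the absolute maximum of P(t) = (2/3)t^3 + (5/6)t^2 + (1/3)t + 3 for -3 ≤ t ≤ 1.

29/6

P'(t) = 2t^2 + (5/3)t + 1/3, which vanishes at t = -1/2 and t = -1/3.
Candidates: P(-3) = -17/2; P(-1/2) = 71/24; P(-1/3) = 479/162; P(1) = 29/6.
The maximum over the interval is 29/6, attained at t = 1.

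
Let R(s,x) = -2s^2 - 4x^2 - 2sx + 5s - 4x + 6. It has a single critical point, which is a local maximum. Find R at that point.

∂R/∂s = -4s - 2x + 5 = 0 and ∂R/∂x = -2s - 8x - 4 = 0, so (s, x) = (12/7, -13/14).
The Hessian has R_{ss} = -4, R_{xx} = -8, R_{sx} = -2, giving D = 28 > 0 with R_{ss} < 0, so the point is a local maximum.
R(12/7, -13/14) = 85/7.

85/7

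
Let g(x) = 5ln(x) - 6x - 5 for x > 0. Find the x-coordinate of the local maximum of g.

5/6

g'(x) = 5/x − 6 = 0 gives x = 5/6.
g''(x) = -5/x², which is negative for x > 0, so this is a local maximum.
g(5/6) = 5·ln(5/6) - 5 - 5 ≈ -10.9116.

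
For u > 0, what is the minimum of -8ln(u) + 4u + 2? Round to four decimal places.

4.4548

g'(u) = -8/u + 4 = 0 gives u = 2.
g''(u) = 8/u², which is positive for u > 0, so this is a local minimum.
g(2) = -8·ln(2) + 8 + 2 ≈ 4.4548.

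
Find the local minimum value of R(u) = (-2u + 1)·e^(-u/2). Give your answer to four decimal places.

-1.1460

By the product rule, R'(u) = (u - 5/2)·e^(-u/2). Since e^(-u/2) > 0, the only critical point is u = 5/2.
R''(5/2) has the same sign as 1 > 0, so this is a local minimum.
R(5/2) = (-4)·e^(-5/4) ≈ -1.1460.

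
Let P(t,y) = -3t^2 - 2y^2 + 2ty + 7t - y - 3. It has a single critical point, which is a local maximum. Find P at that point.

∂P/∂t = -6t + 2y + 7 = 0 and ∂P/∂y = 2t - 4y - 1 = 0, so (t, y) = (13/10, 2/5).
The Hessian has P_{tt} = -6, P_{yy} = -4, P_{ty} = 2, giving D = 20 > 0 with P_{tt} < 0, so the point is a local maximum.
P(13/10, 2/5) = 27/20.

27/20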